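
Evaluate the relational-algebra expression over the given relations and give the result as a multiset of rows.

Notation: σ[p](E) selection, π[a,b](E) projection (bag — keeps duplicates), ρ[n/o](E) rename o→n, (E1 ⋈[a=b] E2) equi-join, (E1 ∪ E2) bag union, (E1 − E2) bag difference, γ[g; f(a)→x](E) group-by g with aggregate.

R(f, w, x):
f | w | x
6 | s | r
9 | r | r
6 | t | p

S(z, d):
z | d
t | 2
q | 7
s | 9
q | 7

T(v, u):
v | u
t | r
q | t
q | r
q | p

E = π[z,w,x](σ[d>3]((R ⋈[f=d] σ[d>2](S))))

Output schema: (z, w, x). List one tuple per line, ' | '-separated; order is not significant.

Stepwise |·|:
  R → 3
  S → 4
  σ[d>2](S) → 3
  (R ⋈[f=d] σ[d>2](S)) → 1
  σ[d>3]((R ⋈[f=d] σ[d>2](S))) → 1
  π[z,w,x](σ[d>3]((R ⋈[f=d] σ[d>2](S)))) → 1

== RESULT ==
z | w | x
s | r | r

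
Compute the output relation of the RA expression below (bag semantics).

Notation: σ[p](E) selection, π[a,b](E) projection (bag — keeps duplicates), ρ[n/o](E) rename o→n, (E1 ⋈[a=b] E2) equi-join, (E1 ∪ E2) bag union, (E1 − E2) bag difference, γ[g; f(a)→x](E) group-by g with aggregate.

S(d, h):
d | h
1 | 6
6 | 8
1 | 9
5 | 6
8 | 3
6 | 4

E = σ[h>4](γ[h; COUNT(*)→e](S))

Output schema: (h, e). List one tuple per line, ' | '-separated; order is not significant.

Stepwise |·|:
  S → 6
  γ[h; COUNT(*)→e](S) → 5
  σ[h>4](γ[h; COUNT(*)→e](S)) → 3

== RESULT ==
h | e
6 | 2
8 | 1
9 | 1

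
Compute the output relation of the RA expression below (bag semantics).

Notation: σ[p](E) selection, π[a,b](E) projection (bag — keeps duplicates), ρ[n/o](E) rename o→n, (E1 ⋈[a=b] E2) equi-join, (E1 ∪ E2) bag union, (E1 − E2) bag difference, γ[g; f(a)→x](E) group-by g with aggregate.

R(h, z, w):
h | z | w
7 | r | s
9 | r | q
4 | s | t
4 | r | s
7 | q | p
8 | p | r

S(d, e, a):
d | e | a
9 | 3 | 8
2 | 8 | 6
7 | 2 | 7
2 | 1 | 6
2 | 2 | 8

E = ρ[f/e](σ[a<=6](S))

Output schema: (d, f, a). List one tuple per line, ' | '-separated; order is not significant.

Row counts bottom-up:
  S → 5
  σ[a<=6](S) → 2
  ρ[f/e](σ[a<=6](S)) → 2

== RESULT ==
d | f | a
2 | 1 | 6
2 | 8 | 6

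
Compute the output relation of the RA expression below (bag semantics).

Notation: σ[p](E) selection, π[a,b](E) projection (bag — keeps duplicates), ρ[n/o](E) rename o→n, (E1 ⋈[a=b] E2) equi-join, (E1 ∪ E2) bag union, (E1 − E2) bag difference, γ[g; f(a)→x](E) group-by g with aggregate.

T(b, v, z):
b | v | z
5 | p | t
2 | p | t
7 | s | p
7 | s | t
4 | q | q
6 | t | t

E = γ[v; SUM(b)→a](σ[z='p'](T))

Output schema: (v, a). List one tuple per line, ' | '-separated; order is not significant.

Per-node cardinality:
  T → 6
  σ[z='p'](T) → 1
  γ[v; SUM(b)→a](σ[z='p'](T)) → 1

== RESULT ==
v | a
s | 7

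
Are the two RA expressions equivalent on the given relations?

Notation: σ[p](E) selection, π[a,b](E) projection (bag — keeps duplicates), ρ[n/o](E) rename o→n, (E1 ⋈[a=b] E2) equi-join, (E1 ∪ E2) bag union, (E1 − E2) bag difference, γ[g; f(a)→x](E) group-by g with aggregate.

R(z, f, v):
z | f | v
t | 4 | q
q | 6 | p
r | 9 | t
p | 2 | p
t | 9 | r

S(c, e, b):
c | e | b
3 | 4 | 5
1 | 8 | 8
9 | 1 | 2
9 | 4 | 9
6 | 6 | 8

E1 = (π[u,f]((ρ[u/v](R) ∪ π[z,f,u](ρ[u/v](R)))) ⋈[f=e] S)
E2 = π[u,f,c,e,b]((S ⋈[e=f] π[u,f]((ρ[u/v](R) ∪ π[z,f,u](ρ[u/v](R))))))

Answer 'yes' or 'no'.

E1 per-node cardinality:
  R → 5
  ρ[u/v](R) → 5
  R → 5
  ρ[u/v](R) → 5
  π[z,f,u](ρ[u/v](R)) → 5
  (ρ[u/v](R) ∪ π[z,f,u](ρ[u/v](R))) → 10
  π[u,f]((ρ[u/v](R) ∪ π[z,f,u](ρ[u/v](R)))) → 10
  S → 5
  (π[u,f]((ρ[u/v](R) ∪ π[z,f,u](ρ[u/v](R)))) ⋈[f=e] S) → 6
E2 per-node cardinality:
  S → 5
  R → 5
  ρ[u/v](R) → 5
  R → 5
  ρ[u/v](R) → 5
  π[z,f,u](ρ[u/v](R)) → 5
  (ρ[u/v](R) ∪ π[z,f,u](ρ[u/v](R))) → 10
  π[u,f]((ρ[u/v](R) ∪ π[z,f,u](ρ[u/v](R)))) → 10
  (S ⋈[e=f] π[u,f]((ρ[u/v](R) ∪ π[z,f,u](ρ[u/v](R))))) → 6
  π[u,f,c,e,b]((S ⋈[e=f] π[u,f]((ρ[u/v](R) ∪ π[z,f,u](ρ[u/v](R)))))) → 6

E1 and E2 produce the same multiset:
u | f | c | e | b
p | 6 | 6 | 6 | 8
p | 6 | 6 | 6 | 8
q | 4 | 3 | 4 | 5
q | 4 | 3 | 4 | 5
q | 4 | 9 | 4 | 9
q | 4 | 9 | 4 | 9

yes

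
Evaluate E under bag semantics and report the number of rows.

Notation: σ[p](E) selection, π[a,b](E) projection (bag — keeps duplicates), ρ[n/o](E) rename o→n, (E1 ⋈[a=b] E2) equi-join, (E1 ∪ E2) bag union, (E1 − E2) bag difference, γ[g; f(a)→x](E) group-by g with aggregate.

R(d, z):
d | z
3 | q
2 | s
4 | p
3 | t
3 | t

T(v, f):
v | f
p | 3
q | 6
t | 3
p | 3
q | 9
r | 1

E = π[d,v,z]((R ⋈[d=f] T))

Row counts bottom-up:
  R → 5
  T → 6
  (R ⋈[d=f] T) → 9
  π[d,v,z]((R ⋈[d=f] T)) → 9

|E| = 9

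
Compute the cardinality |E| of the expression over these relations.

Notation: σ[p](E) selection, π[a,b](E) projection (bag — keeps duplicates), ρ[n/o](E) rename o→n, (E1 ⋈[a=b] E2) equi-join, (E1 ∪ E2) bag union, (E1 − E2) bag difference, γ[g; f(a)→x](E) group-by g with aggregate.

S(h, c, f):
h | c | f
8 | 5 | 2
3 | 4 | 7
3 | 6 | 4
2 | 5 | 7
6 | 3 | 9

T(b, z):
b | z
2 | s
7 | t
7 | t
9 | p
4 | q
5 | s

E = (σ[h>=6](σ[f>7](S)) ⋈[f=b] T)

Row counts bottom-up:
  S → 5
  σ[f>7](S) → 1
  σ[h>=6](σ[f>7](S)) → 1
  T → 6
  (σ[h>=6](σ[f>7](S)) ⋈[f=b] T) → 1

|E| = 1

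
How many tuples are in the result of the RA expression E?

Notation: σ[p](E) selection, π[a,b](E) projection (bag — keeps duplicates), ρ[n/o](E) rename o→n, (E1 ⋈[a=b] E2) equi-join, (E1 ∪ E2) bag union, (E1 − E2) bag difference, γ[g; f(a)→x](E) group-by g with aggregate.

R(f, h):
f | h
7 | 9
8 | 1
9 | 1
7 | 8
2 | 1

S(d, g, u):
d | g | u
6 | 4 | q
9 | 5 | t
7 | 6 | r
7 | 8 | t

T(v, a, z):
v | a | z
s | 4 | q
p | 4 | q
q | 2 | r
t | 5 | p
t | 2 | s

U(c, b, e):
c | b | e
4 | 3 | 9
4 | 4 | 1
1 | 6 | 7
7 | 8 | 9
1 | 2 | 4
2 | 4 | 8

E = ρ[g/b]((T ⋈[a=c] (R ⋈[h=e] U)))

Per-node cardinality:
  T → 5
  R → 5
  U → 6
  (R ⋈[h=e] U) → 6
  (T ⋈[a=c] (R ⋈[h=e] U)) → 10
  ρ[g/b]((T ⋈[a=c] (R ⋈[h=e] U))) → 10

|E| = 10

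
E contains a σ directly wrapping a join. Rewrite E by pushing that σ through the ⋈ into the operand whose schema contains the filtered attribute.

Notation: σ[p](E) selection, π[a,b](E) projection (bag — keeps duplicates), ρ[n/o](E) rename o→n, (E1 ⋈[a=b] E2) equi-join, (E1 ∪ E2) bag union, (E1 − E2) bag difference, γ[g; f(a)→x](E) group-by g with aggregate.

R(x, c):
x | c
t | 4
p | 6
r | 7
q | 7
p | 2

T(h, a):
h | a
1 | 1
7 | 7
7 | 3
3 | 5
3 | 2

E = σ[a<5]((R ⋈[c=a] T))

σ filters on a, owned by the right side.
E' = (R ⋈[c=a] σ[a<5](T))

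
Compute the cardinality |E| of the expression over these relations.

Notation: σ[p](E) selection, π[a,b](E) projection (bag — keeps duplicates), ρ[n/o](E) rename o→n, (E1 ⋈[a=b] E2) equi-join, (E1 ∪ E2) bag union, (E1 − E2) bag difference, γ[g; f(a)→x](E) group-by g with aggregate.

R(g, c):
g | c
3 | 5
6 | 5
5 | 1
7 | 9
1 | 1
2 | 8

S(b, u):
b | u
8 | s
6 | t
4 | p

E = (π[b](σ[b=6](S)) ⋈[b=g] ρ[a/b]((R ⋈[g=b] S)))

Row counts bottom-up:
  S → 3
  σ[b=6](S) → 1
  π[b](σ[b=6](S)) → 1
  R → 6
  S → 3
  (R ⋈[g=b] S) → 1
  ρ[a/b]((R ⋈[g=b] S)) → 1
  (π[b](σ[b=6](S)) ⋈[b=g] ρ[a/b]((R ⋈[g=b] S))) → 1

|E| = 1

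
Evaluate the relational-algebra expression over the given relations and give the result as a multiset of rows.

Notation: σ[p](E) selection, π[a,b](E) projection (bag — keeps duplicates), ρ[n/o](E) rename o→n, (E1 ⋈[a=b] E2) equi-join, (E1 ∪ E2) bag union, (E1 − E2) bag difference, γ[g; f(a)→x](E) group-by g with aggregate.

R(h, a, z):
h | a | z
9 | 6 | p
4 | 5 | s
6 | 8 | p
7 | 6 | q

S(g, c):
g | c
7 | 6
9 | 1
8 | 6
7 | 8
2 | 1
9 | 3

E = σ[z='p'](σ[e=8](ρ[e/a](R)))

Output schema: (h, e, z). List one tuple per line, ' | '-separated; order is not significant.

Subexpression sizes:
  R → 4
  ρ[e/a](R) → 4
  σ[e=8](ρ[e/a](R)) → 1
  σ[z='p'](σ[e=8](ρ[e/a](R))) → 1

== RESULT ==
h | e | z
6 | 8 | p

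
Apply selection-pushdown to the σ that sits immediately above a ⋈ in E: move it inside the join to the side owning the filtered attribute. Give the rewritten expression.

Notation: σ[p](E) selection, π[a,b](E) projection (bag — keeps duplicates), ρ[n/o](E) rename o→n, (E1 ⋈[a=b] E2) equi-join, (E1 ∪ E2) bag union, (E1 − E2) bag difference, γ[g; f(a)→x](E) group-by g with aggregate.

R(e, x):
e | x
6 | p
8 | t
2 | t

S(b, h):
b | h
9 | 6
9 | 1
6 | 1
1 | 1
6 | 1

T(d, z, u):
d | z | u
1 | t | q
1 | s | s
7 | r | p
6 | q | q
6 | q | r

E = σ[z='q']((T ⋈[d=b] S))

σ filters on z, owned by the left side.
E' = (σ[z='q'](T) ⋈[d=b] S)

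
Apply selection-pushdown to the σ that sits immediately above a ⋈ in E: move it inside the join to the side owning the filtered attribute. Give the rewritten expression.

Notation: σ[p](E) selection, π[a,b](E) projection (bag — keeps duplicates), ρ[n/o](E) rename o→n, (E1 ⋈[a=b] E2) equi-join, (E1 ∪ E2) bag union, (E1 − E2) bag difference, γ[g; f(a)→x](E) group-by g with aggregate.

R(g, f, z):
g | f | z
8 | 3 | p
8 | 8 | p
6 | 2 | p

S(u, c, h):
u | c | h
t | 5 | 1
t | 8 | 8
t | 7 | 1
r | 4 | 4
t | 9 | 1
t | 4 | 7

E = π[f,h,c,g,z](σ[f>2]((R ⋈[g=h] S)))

σ filters on f, owned by the left side.
E' = π[f,h,c,g,z]((σ[f>2](R) ⋈[g=h] S))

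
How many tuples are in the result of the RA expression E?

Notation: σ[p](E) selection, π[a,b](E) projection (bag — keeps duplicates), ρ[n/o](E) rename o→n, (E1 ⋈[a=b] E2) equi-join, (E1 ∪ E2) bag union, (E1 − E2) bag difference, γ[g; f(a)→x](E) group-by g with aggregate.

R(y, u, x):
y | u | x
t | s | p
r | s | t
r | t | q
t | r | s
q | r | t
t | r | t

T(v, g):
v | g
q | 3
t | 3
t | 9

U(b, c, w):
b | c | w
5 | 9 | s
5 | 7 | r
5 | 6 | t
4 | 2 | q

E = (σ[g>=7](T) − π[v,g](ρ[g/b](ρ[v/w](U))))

Row counts bottom-up:
  T → 3
  σ[g>=7](T) → 1
  U → 4
  ρ[v/w](U) → 4
  ρ[g/b](ρ[v/w](U)) → 4
  π[v,g](ρ[g/b](ρ[v/w](U))) → 4
  (σ[g>=7](T) − π[v,g](ρ[g/b](ρ[v/w](U)))) → 1

|E| = 1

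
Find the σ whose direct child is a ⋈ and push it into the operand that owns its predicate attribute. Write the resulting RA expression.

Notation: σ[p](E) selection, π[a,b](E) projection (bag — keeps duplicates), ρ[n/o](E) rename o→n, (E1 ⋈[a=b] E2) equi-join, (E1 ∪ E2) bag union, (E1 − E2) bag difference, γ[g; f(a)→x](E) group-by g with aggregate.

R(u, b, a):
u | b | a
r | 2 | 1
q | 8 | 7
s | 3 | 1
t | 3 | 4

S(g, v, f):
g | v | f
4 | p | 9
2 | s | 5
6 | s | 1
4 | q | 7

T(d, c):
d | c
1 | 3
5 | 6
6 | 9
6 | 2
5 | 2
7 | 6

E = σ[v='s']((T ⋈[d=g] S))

σ filters on v, owned by the right side.
E' = (T ⋈[d=g] σ[v='s'](S))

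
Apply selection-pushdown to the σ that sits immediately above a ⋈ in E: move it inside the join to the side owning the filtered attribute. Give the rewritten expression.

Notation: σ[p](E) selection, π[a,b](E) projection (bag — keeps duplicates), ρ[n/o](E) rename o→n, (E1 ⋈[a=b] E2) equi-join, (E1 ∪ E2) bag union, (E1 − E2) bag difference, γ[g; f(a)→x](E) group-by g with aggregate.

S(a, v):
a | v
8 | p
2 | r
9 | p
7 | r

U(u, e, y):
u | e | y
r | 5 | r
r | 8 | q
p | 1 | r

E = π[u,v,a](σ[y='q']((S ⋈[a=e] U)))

σ filters on y, owned by the right side.
E' = π[u,v,a]((S ⋈[a=e] σ[y='q'](U)))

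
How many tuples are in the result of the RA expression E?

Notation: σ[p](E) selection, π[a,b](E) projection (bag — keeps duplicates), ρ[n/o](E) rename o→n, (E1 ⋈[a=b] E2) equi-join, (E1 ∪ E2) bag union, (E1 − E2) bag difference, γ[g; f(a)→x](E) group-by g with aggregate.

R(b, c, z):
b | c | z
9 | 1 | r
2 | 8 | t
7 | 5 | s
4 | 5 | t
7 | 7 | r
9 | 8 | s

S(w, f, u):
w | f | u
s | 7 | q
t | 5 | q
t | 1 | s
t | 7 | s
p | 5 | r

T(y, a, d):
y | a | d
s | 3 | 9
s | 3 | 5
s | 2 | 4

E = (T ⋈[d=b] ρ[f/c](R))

Subexpression sizes:
  T → 3
  R → 6
  ρ[f/c](R) → 6
  (T ⋈[d=b] ρ[f/c](R)) → 3

|E| = 3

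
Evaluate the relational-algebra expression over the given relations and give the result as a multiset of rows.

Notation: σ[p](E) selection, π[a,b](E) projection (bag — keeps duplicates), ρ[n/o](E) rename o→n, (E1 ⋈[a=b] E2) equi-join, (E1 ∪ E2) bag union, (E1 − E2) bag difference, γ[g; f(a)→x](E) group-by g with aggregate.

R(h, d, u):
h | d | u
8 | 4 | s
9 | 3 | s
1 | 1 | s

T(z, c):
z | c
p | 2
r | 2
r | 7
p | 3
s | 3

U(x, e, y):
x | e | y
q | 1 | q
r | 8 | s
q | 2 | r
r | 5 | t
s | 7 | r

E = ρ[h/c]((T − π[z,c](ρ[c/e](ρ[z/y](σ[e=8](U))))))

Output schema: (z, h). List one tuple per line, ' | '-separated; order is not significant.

Row counts bottom-up:
  T → 5
  U → 5
  σ[e=8](U) → 1
  ρ[z/y](σ[e=8](U)) → 1
  ρ[c/e](ρ[z/y](σ[e=8](U))) → 1
  π[z,c](ρ[c/e](ρ[z/y](σ[e=8](U)))) → 1
  (T − π[z,c](ρ[c/e](ρ[z/y](σ[e=8](U))))) → 5
  ρ[h/c]((T − π[z,c](ρ[c/e](ρ[z/y](σ[e=8](U)))))) → 5

== RESULT ==
z | h
p | 2
p | 3
r | 2
r | 7
s | 3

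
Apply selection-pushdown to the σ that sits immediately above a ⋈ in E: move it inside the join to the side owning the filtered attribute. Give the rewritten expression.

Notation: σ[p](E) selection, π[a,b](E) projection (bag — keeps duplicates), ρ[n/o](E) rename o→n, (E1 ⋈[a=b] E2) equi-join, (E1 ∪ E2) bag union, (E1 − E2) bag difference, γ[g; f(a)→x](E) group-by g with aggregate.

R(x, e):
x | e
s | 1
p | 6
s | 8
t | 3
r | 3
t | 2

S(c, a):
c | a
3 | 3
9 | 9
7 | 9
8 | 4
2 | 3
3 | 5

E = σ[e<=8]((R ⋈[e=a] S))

σ filters on e, owned by the left side.
E' = (σ[e<=8](R) ⋈[e=a] S)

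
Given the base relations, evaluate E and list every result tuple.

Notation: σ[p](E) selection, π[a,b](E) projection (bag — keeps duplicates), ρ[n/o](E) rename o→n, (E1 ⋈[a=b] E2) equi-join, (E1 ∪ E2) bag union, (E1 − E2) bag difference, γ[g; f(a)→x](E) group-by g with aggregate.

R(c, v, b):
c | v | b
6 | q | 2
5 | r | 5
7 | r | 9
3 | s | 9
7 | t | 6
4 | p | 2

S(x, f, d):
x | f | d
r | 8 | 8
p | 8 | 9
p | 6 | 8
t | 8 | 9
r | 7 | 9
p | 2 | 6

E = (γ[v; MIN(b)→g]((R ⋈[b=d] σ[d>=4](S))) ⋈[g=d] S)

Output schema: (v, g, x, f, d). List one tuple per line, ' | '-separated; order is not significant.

Per-node cardinality:
  R → 6
  S → 6
  σ[d>=4](S) → 6
  (R ⋈[b=d] σ[d>=4](S)) → 7
  γ[v; MIN(b)→g]((R ⋈[b=d] σ[d>=4](S))) → 3
  S → 6
  (γ[v; MIN(b)→g]((R ⋈[b=d] σ[d>=4](S))) ⋈[g=d] S) → 7

== RESULT ==
v | g | x | f | d
r | 9 | p | 8 | 9
r | 9 | r | 7 | 9
r | 9 | t | 8 | 9
s | 9 | p | 8 | 9
s | 9 | r | 7 | 9
s | 9 | t | 8 | 9
t | 6 | p | 2 | 6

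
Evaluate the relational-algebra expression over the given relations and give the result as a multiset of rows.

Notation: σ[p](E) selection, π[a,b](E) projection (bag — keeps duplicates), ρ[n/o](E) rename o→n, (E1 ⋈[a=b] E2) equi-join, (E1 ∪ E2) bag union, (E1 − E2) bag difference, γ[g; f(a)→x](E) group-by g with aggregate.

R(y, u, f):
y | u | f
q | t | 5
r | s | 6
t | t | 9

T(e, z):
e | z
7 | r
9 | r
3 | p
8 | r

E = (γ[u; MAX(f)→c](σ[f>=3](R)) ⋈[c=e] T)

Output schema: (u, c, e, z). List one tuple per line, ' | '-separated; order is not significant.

Per-node cardinality:
  R → 3
  σ[f>=3](R) → 3
  γ[u; MAX(f)→c](σ[f>=3](R)) → 2
  T → 4
  (γ[u; MAX(f)→c](σ[f>=3](R)) ⋈[c=e] T) → 1

== RESULT ==
u | c | e | z
t | 9 | 9 | r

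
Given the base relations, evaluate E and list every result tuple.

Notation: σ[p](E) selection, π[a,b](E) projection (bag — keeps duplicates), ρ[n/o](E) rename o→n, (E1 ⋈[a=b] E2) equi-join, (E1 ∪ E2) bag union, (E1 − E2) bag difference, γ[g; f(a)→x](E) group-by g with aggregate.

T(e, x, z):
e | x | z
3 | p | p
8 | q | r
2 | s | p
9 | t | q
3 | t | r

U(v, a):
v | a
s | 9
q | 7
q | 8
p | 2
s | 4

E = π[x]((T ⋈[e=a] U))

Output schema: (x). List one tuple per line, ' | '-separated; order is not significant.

Stepwise |·|:
  T → 5
  U → 5
  (T ⋈[e=a] U) → 3
  π[x]((T ⋈[e=a] U)) → 3

== RESULT ==
x
q
s
t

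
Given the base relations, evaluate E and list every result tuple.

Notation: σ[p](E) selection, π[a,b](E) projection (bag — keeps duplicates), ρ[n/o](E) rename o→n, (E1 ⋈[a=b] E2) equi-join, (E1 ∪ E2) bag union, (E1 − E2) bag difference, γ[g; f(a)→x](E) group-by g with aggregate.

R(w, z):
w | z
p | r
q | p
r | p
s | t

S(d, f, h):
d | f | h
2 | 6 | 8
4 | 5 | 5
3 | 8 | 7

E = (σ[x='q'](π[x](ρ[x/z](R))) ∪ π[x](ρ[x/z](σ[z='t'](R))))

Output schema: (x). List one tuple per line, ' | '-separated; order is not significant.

Stepwise |·|:
  R → 4
  ρ[x/z](R) → 4
  π[x](ρ[x/z](R)) → 4
  σ[x='q'](π[x](ρ[x/z](R))) → 0
  R → 4
  σ[z='t'](R) → 1
  ρ[x/z](σ[z='t'](R)) → 1
  π[x](ρ[x/z](σ[z='t'](R))) → 1
  (σ[x='q'](π[x](ρ[x/z](R))) ∪ π[x](ρ[x/z](σ[z='t'](R)))) → 1

== RESULT ==
x
t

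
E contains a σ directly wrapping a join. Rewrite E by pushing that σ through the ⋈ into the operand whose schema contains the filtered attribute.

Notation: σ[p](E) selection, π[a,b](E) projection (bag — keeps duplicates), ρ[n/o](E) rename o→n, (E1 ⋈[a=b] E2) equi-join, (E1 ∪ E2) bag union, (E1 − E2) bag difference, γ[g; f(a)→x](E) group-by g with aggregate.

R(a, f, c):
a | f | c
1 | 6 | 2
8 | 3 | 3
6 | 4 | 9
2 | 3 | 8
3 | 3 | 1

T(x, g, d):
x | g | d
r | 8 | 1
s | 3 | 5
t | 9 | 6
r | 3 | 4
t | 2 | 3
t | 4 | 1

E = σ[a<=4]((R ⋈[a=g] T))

σ filters on a, owned by the left side.
E' = (σ[a<=4](R) ⋈[a=g] T)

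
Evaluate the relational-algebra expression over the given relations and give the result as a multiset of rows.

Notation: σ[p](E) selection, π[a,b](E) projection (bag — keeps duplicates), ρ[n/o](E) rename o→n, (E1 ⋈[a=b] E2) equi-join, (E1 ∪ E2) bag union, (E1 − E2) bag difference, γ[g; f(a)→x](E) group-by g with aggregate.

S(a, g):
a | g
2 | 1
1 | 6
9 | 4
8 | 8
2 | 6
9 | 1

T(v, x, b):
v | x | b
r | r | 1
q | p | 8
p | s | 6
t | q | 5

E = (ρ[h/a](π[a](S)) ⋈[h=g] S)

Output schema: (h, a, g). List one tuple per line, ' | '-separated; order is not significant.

Stepwise |·|:
  S → 6
  π[a](S) → 6
  ρ[h/a](π[a](S)) → 6
  S → 6
  (ρ[h/a](π[a](S)) ⋈[h=g] S) → 3

== RESULT ==
h | a | g
1 | 2 | 1
1 | 9 | 1
8 | 8 | 8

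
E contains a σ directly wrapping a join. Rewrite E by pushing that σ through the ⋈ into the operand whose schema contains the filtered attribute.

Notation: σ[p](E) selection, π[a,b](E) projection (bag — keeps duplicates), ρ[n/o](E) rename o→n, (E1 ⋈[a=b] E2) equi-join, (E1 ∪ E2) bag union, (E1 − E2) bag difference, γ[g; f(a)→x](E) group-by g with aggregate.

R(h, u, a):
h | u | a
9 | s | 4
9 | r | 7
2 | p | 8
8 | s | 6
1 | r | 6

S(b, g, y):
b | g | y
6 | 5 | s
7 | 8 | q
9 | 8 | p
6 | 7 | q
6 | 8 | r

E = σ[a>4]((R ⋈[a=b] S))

σ filters on a, owned by the left side.
E' = (σ[a>4](R) ⋈[a=b] S)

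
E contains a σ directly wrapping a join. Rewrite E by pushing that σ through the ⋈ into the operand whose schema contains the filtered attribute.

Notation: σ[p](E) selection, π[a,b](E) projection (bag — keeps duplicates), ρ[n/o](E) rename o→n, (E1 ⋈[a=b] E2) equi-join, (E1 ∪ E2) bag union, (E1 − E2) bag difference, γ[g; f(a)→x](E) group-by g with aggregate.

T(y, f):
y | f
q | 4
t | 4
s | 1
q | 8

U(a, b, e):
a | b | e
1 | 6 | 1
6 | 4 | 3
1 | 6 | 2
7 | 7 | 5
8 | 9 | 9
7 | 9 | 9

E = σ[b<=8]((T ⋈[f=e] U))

σ filters on b, owned by the right side.
E' = (T ⋈[f=e] σ[b<=8](U))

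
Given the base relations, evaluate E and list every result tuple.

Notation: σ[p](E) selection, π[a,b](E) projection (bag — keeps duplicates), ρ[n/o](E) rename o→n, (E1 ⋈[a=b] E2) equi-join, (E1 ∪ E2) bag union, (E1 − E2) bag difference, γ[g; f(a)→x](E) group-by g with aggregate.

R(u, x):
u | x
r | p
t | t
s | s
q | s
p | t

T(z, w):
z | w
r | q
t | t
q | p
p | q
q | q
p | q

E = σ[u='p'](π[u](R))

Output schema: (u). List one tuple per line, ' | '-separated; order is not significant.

Row counts bottom-up:
  R → 5
  π[u](R) → 5
  σ[u='p'](π[u](R)) → 1

== RESULT ==
u
p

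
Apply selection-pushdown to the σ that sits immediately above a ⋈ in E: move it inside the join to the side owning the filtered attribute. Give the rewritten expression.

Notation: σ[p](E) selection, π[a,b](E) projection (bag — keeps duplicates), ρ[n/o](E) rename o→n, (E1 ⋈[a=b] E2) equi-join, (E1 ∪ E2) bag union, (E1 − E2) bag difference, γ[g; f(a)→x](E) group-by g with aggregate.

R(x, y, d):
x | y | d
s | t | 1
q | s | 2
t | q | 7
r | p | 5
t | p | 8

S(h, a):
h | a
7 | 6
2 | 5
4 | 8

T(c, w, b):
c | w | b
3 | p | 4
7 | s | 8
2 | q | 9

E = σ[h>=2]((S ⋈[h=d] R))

σ filters on h, owned by the left side.
E' = (σ[h>=2](S) ⋈[h=d] R)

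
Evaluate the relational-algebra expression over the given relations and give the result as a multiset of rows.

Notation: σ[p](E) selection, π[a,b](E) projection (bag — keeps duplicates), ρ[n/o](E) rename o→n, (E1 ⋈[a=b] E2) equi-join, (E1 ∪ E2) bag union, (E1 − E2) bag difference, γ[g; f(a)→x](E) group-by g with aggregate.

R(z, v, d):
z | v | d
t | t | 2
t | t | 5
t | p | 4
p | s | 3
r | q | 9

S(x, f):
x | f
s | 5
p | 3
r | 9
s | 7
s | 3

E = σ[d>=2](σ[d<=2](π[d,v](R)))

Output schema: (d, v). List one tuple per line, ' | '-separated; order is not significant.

Per-node cardinality:
  R → 5
  π[d,v](R) → 5
  σ[d<=2](π[d,v](R)) → 1
  σ[d>=2](σ[d<=2](π[d,v](R))) → 1

== RESULT ==
d | v
2 | t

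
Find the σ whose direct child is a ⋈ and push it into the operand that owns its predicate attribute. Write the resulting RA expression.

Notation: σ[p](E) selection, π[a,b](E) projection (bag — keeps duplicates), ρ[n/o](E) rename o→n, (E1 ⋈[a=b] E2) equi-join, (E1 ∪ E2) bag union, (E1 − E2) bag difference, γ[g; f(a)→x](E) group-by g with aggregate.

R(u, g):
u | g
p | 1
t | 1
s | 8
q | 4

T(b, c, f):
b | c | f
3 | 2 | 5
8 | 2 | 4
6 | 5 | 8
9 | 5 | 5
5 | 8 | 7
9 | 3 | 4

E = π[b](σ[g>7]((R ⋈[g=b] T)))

σ filters on g, owned by the left side.
E' = π[b]((σ[g>7](R) ⋈[g=b] T))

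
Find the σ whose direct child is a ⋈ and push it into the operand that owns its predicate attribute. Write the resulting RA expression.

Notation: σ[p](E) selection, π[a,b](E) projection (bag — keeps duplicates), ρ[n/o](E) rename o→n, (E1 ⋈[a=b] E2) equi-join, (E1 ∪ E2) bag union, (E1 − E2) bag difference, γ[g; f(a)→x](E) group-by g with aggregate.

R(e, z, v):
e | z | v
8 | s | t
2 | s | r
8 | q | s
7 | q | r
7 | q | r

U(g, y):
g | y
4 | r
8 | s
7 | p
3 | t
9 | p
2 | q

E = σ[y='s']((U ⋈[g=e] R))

σ filters on y, owned by the left side.
E' = (σ[y='s'](U) ⋈[g=e] R)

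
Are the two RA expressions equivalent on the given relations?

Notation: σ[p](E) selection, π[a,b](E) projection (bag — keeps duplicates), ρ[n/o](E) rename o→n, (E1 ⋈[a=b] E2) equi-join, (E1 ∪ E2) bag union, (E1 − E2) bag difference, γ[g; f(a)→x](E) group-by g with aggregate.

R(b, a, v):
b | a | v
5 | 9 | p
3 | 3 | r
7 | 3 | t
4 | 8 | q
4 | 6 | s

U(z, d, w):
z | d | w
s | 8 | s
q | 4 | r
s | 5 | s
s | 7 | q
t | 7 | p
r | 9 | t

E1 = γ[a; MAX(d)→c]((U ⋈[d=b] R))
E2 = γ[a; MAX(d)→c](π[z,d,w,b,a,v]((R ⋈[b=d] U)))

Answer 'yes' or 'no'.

E1 row counts bottom-up:
  U → 6
  R → 5
  (U ⋈[d=b] R) → 5
  γ[a; MAX(d)→c]((U ⋈[d=b] R)) → 4
E2 row counts bottom-up:
  R → 5
  U → 6
  (R ⋈[b=d] U) → 5
  π[z,d,w,b,a,v]((R ⋈[b=d] U)) → 5
  γ[a; MAX(d)→c](π[z,d,w,b,a,v]((R ⋈[b=d] U))) → 4

E1 and E2 produce the same multiset:
a | c
3 | 7
6 | 4
8 | 4
9 | 5

yes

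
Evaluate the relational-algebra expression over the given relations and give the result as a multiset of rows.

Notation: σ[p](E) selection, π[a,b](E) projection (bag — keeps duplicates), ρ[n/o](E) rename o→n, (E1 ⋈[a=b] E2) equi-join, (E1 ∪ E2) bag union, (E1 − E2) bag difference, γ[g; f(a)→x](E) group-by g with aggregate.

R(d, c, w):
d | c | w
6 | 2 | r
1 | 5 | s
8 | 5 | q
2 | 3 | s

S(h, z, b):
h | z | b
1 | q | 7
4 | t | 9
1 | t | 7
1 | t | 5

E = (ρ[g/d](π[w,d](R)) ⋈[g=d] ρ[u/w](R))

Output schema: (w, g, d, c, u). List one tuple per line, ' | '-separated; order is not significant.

Row counts bottom-up:
  R → 4
  π[w,d](R) → 4
  ρ[g/d](π[w,d](R)) → 4
  R → 4
  ρ[u/w](R) → 4
  (ρ[g/d](π[w,d](R)) ⋈[g=d] ρ[u/w](R)) → 4

== RESULT ==
w | g | d | c | u
q | 8 | 8 | 5 | q
r | 6 | 6 | 2 | r
s | 1 | 1 | 5 | s
s | 2 | 2 | 3 | s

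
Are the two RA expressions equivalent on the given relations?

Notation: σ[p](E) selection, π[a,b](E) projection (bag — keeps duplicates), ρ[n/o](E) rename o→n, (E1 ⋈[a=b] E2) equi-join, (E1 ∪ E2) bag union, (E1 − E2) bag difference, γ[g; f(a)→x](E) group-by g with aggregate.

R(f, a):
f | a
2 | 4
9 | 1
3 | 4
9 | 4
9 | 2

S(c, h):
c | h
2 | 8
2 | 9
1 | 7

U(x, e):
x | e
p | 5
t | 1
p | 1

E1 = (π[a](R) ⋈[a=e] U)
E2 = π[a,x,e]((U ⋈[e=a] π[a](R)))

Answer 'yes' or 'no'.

E1 row counts bottom-up:
  R → 5
  π[a](R) → 5
  U → 3
  (π[a](R) ⋈[a=e] U) → 2
E2 row counts bottom-up:
  U → 3
  R → 5
  π[a](R) → 5
  (U ⋈[e=a] π[a](R)) → 2
  π[a,x,e]((U ⋈[e=a] π[a](R))) → 2

E1 and E2 produce the same multiset:
a | x | e
1 | p | 1
1 | t | 1

yes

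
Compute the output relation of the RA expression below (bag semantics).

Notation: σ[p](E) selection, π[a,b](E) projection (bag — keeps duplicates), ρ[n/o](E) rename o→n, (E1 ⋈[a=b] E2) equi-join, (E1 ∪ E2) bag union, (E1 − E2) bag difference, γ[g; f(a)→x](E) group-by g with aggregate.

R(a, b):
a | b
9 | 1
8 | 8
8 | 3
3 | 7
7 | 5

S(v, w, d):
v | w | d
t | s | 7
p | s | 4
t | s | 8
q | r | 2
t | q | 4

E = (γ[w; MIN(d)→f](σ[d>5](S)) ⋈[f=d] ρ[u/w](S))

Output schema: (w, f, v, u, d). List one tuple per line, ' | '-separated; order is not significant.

Subexpression sizes:
  S → 5
  σ[d>5](S) → 2
  γ[w; MIN(d)→f](σ[d>5](S)) → 1
  S → 5
  ρ[u/w](S) → 5
  (γ[w; MIN(d)→f](σ[d>5](S)) ⋈[f=d] ρ[u/w](S)) → 1

== RESULT ==
w | f | v | u | d
s | 7 | t | s | 7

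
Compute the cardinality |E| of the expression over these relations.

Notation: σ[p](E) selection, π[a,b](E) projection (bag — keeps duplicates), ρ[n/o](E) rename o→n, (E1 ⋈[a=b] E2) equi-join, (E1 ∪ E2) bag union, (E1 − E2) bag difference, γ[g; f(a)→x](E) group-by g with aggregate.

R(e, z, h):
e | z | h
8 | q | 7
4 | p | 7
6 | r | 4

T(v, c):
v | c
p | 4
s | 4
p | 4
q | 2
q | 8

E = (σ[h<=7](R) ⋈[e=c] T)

Stepwise |·|:
  R → 3
  σ[h<=7](R) → 3
  T → 5
  (σ[h<=7](R) ⋈[e=c] T) → 4

|E| = 4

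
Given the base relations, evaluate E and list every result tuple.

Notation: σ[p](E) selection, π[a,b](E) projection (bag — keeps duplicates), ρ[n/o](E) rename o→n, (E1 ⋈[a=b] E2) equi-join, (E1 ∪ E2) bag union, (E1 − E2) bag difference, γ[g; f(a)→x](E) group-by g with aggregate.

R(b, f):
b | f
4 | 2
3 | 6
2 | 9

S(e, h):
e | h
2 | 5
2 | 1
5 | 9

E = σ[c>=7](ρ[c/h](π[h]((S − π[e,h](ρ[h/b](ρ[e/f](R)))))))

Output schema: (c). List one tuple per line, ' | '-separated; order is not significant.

Per-node cardinality:
  S → 3
  R → 3
  ρ[e/f](R) → 3
  ρ[h/b](ρ[e/f](R)) → 3
  π[e,h](ρ[h/b](ρ[e/f](R))) → 3
  (S − π[e,h](ρ[h/b](ρ[e/f](R)))) → 3
  π[h]((S − π[e,h](ρ[h/b](ρ[e/f](R))))) → 3
  ρ[c/h](π[h]((S − π[e,h](ρ[h/b](ρ[e/f](R)))))) → 3
  σ[c>=7](ρ[c/h](π[h]((S − π[e,h](ρ[h/b](ρ[e/f](R))))))) → 1

== RESULT ==
c
9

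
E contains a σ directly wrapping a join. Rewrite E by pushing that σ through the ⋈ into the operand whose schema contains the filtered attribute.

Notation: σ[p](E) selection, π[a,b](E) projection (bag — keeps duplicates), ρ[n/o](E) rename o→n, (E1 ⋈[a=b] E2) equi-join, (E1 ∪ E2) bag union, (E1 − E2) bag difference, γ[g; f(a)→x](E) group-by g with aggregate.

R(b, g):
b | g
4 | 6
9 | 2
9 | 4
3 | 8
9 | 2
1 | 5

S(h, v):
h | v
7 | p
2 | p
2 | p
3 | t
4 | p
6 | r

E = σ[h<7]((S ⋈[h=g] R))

σ filters on h, owned by the left side.
E' = (σ[h<7](S) ⋈[h=g] R)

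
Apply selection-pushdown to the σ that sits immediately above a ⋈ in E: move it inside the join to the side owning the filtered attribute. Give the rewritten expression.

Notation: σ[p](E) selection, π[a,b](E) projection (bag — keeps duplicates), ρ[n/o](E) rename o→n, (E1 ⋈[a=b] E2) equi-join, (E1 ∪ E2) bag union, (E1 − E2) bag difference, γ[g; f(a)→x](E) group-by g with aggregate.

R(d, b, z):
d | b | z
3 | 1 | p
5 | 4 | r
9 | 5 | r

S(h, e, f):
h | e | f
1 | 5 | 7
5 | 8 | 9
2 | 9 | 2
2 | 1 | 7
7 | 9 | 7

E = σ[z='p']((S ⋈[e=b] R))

σ filters on z, owned by the right side.
E' = (S ⋈[e=b] σ[z='p'](R))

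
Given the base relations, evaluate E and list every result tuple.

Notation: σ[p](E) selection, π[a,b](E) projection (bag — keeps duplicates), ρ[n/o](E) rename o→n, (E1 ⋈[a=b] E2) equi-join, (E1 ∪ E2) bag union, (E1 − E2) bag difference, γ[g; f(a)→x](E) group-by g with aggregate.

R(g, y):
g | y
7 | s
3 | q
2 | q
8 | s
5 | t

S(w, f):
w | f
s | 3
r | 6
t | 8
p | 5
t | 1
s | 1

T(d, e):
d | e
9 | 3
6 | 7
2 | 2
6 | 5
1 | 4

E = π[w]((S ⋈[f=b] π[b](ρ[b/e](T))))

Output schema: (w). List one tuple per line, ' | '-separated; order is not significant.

Per-node cardinality:
  S → 6
  T → 5
  ρ[b/e](T) → 5
  π[b](ρ[b/e](T)) → 5
  (S ⋈[f=b] π[b](ρ[b/e](T))) → 2
  π[w]((S ⋈[f=b] π[b](ρ[b/e](T)))) → 2

== RESULT ==
w
p
s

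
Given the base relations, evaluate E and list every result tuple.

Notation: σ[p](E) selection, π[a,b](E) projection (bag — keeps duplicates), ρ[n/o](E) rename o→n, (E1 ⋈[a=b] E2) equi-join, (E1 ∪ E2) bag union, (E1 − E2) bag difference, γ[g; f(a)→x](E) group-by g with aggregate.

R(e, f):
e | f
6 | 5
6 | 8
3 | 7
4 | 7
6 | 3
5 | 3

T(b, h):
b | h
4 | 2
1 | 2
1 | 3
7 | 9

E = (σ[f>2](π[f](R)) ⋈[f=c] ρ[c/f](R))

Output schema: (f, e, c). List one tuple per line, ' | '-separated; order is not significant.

Per-node cardinality:
  R → 6
  π[f](R) → 6
  σ[f>2](π[f](R)) → 6
  R → 6
  ρ[c/f](R) → 6
  (σ[f>2](π[f](R)) ⋈[f=c] ρ[c/f](R)) → 10

== RESULT ==
f | e | c
3 | 5 | 3
3 | 5 | 3
3 | 6 | 3
3 | 6 | 3
5 | 6 | 5
7 | 3 | 7
7 | 3 | 7
7 | 4 | 7
7 | 4 | 7
8 | 6 | 8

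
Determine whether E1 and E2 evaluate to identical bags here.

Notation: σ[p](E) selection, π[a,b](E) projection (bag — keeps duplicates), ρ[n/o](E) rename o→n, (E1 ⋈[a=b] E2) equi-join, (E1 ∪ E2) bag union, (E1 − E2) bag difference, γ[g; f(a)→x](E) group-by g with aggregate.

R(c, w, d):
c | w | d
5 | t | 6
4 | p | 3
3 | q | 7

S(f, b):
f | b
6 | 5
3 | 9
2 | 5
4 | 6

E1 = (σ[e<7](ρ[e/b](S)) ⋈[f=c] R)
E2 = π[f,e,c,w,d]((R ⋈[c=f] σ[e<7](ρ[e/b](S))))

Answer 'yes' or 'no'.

E1 stepwise |·|:
  S → 4
  ρ[e/b](S) → 4
  σ[e<7](ρ[e/b](S)) → 3
  R → 3
  (σ[e<7](ρ[e/b](S)) ⋈[f=c] R) → 1
E2 stepwise |·|:
  R → 3
  S → 4
  ρ[e/b](S) → 4
  σ[e<7](ρ[e/b](S)) → 3
  (R ⋈[c=f] σ[e<7](ρ[e/b](S))) → 1
  π[f,e,c,w,d]((R ⋈[c=f] σ[e<7](ρ[e/b](S)))) → 1

E1 and E2 produce the same multiset:
f | e | c | w | d
4 | 6 | 4 | p | 3

yes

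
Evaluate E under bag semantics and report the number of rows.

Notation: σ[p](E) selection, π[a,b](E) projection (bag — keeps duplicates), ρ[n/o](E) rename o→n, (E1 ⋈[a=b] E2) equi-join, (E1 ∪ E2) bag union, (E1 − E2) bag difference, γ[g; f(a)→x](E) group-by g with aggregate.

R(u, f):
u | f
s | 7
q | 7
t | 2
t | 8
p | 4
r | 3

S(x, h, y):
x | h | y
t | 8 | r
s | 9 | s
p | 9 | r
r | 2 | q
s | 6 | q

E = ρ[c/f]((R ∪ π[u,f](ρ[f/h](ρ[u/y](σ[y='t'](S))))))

Stepwise |·|:
  R → 6
  S → 5
  σ[y='t'](S) → 0
  ρ[u/y](σ[y='t'](S)) → 0
  ρ[f/h](ρ[u/y](σ[y='t'](S))) → 0
  π[u,f](ρ[f/h](ρ[u/y](σ[y='t'](S)))) → 0
  (R ∪ π[u,f](ρ[f/h](ρ[u/y](σ[y='t'](S))))) → 6
  ρ[c/f]((R ∪ π[u,f](ρ[f/h](ρ[u/y](σ[y='t'](S)))))) → 6

|E| = 6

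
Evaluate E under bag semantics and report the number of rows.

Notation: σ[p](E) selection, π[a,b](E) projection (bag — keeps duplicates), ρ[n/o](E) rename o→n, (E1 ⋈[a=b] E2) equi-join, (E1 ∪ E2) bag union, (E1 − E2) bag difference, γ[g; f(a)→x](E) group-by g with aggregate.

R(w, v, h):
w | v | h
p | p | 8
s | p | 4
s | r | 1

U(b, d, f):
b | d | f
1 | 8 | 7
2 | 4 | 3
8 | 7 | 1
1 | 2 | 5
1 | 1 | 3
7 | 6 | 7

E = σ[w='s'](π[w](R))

Per-node cardinality:
  R → 3
  π[w](R) → 3
  σ[w='s'](π[w](R)) → 2

|E| = 2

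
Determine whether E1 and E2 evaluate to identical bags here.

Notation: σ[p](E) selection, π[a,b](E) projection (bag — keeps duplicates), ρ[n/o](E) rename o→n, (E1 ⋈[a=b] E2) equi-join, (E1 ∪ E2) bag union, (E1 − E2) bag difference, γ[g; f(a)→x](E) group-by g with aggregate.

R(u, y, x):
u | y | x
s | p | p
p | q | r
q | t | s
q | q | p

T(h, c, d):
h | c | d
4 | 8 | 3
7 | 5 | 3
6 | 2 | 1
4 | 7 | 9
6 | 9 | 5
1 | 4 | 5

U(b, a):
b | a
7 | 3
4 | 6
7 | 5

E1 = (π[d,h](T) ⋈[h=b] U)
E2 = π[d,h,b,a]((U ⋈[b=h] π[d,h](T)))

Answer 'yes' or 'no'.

E1 subexpression sizes:
  T → 6
  π[d,h](T) → 6
  U → 3
  (π[d,h](T) ⋈[h=b] U) → 4
E2 subexpression sizes:
  U → 3
  T → 6
  π[d,h](T) → 6
  (U ⋈[b=h] π[d,h](T)) → 4
  π[d,h,b,a]((U ⋈[b=h] π[d,h](T))) → 4

E1 and E2 produce the same multiset:
d | h | b | a
3 | 4 | 4 | 6
3 | 7 | 7 | 3
3 | 7 | 7 | 5
9 | 4 | 4 | 6

yes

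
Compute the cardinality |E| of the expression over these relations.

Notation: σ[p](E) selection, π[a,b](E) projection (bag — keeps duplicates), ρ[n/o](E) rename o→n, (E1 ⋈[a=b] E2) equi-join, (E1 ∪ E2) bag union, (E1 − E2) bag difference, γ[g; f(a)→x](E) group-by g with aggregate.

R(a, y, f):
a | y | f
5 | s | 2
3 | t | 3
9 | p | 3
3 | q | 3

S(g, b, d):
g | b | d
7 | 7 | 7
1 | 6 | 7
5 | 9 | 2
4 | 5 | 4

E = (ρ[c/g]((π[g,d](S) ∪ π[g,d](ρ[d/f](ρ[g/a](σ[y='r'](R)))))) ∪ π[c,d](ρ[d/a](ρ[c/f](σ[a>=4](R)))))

Subexpression sizes:
  S → 4
  π[g,d](S) → 4
  R → 4
  σ[y='r'](R) → 0
  ρ[g/a](σ[y='r'](R)) → 0
  ρ[d/f](ρ[g/a](σ[y='r'](R))) → 0
  π[g,d](ρ[d/f](ρ[g/a](σ[y='r'](R)))) → 0
  (π[g,d](S) ∪ π[g,d](ρ[d/f](ρ[g/a](σ[y='r'](R))))) → 4
  ρ[c/g]((π[g,d](S) ∪ π[g,d](ρ[d/f](ρ[g/a](σ[y='r'](R)))))) → 4
  R → 4
  σ[a>=4](R) → 2
  ρ[c/f](σ[a>=4](R)) → 2
  ρ[d/a](ρ[c/f](σ[a>=4](R))) → 2
  π[c,d](ρ[d/a](ρ[c/f](σ[a>=4](R)))) → 2
  (ρ[c/g]((π[g,d](S) ∪ π[g,d](ρ[d/f](ρ[g/a](σ[y='r'](R)))))) ∪ π[c,d](ρ[d/a](ρ[c/f](σ[a>=4](R))))) → 6

|E| = 6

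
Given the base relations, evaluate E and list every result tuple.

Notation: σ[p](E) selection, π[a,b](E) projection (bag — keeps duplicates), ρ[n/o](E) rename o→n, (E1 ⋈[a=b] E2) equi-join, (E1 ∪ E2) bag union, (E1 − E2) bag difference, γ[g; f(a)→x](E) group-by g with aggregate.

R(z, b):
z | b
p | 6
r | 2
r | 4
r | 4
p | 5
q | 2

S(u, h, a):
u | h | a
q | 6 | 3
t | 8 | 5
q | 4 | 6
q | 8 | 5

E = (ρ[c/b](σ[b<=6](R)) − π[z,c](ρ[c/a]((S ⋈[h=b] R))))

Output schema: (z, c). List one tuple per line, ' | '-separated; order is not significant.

Stepwise |·|:
  R → 6
  σ[b<=6](R) → 6
  ρ[c/b](σ[b<=6](R)) → 6
  S → 4
  R → 6
  (S ⋈[h=b] R) → 3
  ρ[c/a]((S ⋈[h=b] R)) → 3
  π[z,c](ρ[c/a]((S ⋈[h=b] R))) → 3
  (ρ[c/b](σ[b<=6](R)) − π[z,c](ρ[c/a]((S ⋈[h=b] R)))) → 6

== RESULT ==
z | c
p | 5
p | 6
q | 2
r | 2
r | 4
r | 4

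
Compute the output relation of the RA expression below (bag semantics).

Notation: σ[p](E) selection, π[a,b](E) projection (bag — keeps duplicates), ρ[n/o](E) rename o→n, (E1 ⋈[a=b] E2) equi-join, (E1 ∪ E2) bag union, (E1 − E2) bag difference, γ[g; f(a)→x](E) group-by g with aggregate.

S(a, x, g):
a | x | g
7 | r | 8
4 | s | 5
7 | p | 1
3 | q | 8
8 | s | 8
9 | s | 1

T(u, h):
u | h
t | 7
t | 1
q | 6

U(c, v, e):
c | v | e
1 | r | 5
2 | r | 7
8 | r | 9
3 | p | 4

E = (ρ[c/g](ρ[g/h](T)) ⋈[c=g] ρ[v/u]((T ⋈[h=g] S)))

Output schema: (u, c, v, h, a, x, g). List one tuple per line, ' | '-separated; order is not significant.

Per-node cardinality:
  T → 3
  ρ[g/h](T) → 3
  ρ[c/g](ρ[g/h](T)) → 3
  T → 3
  S → 6
  (T ⋈[h=g] S) → 2
  ρ[v/u]((T ⋈[h=g] S)) → 2
  (ρ[c/g](ρ[g/h](T)) ⋈[c=g] ρ[v/u]((T ⋈[h=g] S))) → 2

== RESULT ==
u | c | v | h | a | x | g
t | 1 | t | 1 | 7 | p | 1
t | 1 | t | 1 | 9 | s | 1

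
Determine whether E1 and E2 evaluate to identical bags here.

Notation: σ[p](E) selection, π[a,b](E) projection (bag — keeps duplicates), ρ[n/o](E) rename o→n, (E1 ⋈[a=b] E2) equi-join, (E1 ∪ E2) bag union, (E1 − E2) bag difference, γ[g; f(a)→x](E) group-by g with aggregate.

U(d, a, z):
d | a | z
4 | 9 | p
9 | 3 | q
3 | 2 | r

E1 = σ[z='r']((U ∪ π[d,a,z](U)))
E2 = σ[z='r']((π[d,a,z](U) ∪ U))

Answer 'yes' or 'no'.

E1 per-node cardinality:
  U → 3
  U → 3
  π[d,a,z](U) → 3
  (U ∪ π[d,a,z](U)) → 6
  σ[z='r']((U ∪ π[d,a,z](U))) → 2
E2 per-node cardinality:
  U → 3
  π[d,a,z](U) → 3
  U → 3
  (π[d,a,z](U) ∪ U) → 6
  σ[z='r']((π[d,a,z](U) ∪ U)) → 2

E1 and E2 produce the same multiset:
d | a | z
3 | 2 | r
3 | 2 | r

yes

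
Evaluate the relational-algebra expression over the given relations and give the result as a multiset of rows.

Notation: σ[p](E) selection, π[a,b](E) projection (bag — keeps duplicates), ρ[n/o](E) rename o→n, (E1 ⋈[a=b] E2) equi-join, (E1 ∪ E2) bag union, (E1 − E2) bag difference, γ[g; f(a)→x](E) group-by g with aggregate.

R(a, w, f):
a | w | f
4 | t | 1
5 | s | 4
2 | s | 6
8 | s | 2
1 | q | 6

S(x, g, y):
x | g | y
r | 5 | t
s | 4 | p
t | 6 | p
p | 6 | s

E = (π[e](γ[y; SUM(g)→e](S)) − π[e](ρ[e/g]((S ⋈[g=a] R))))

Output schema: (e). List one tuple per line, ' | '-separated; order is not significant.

Subexpression sizes:
  S → 4
  γ[y; SUM(g)→e](S) → 3
  π[e](γ[y; SUM(g)→e](S)) → 3
  S → 4
  R → 5
  (S ⋈[g=a] R) → 2
  ρ[e/g]((S ⋈[g=a] R)) → 2
  π[e](ρ[e/g]((S ⋈[g=a] R))) → 2
  (π[e](γ[y; SUM(g)→e](S)) − π[e](ρ[e/g]((S ⋈[g=a] R)))) → 2

== RESULT ==
e
6
10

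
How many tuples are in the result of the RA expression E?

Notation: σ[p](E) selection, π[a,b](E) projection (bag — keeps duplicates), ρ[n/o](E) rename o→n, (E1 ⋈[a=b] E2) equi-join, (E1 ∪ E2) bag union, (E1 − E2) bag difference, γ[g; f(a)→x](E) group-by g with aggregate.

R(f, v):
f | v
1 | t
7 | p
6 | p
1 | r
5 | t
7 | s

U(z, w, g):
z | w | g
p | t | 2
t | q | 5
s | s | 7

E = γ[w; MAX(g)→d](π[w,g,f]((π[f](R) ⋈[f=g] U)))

Per-node cardinality:
  R → 6
  π[f](R) → 6
  U → 3
  (π[f](R) ⋈[f=g] U) → 3
  π[w,g,f]((π[f](R) ⋈[f=g] U)) → 3
  γ[w; MAX(g)→d](π[w,g,f]((π[f](R) ⋈[f=g] U))) → 2

|E| = 2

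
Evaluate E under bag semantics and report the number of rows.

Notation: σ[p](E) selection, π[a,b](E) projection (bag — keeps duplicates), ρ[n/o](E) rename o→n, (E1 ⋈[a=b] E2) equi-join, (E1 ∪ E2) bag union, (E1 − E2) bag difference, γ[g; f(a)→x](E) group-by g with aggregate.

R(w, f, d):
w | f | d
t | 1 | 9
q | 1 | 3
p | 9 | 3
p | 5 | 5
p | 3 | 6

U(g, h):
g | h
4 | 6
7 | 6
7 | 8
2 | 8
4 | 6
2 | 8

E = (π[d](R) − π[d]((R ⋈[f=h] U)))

Subexpression sizes:
  R → 5
  π[d](R) → 5
  R → 5
  U → 6
  (R ⋈[f=h] U) → 0
  π[d]((R ⋈[f=h] U)) → 0
  (π[d](R) − π[d]((R ⋈[f=h] U))) → 5

|E| = 5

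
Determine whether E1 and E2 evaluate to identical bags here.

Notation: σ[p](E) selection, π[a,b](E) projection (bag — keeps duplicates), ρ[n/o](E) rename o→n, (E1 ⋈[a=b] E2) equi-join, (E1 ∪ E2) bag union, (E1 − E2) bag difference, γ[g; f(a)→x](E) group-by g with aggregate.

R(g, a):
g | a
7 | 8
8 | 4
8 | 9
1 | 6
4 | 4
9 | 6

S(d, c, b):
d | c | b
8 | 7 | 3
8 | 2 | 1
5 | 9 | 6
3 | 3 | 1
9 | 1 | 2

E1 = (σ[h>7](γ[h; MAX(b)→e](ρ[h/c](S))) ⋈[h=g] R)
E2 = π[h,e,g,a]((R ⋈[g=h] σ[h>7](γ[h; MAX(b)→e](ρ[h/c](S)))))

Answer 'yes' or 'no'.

E1 per-node cardinality:
  S → 5
  ρ[h/c](S) → 5
  γ[h; MAX(b)→e](ρ[h/c](S)) → 5
  σ[h>7](γ[h; MAX(b)→e](ρ[h/c](S))) → 1
  R → 6
  (σ[h>7](γ[h; MAX(b)→e](ρ[h/c](S))) ⋈[h=g] R) → 1
E2 per-node cardinality:
  R → 6
  S → 5
  ρ[h/c](S) → 5
  γ[h; MAX(b)→e](ρ[h/c](S)) → 5
  σ[h>7](γ[h; MAX(b)→e](ρ[h/c](S))) → 1
  (R ⋈[g=h] σ[h>7](γ[h; MAX(b)→e](ρ[h/c](S)))) → 1
  π[h,e,g,a]((R ⋈[g=h] σ[h>7](γ[h; MAX(b)→e](ρ[h/c](S))))) → 1

E1 and E2 produce the same multiset:
h | e | g | a
9 | 6 | 9 | 6

yes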